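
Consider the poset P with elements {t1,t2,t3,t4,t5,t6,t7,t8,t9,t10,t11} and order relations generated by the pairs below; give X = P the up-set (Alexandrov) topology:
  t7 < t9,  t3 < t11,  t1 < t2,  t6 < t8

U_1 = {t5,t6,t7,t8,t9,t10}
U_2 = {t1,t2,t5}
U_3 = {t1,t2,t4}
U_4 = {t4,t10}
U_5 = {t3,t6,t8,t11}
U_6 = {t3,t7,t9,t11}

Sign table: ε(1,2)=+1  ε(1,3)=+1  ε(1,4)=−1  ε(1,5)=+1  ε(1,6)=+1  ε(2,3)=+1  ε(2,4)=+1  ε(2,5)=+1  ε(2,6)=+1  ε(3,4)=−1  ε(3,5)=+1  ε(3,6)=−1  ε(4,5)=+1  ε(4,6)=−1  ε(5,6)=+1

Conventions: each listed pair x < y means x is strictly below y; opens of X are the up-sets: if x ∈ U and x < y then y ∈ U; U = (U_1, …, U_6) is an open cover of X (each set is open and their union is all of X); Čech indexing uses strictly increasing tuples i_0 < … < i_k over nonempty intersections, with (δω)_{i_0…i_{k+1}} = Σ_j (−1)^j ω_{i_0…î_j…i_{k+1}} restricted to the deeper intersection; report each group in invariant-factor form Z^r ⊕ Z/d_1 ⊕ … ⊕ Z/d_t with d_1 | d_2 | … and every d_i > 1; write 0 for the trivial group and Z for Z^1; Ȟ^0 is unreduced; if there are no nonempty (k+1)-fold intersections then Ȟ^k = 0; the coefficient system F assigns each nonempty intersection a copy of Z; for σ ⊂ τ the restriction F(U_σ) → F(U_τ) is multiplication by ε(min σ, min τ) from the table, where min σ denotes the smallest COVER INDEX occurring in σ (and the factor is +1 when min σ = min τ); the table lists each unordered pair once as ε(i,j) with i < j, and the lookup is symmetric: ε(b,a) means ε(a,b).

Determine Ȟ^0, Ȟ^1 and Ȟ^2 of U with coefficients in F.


Ȟ^0 ≅ Z, Ȟ^1 ≅ Z^2, Ȟ^2 ≅ 0

nonempty overlaps:
  U12={t5} U14={t10} U15={t6,t8} U16={t7,t9} U23={t1,t2} U34={t4} U56={t3,t11}
C dims 6,7; δ0: rk 5, SNF 1^5
degree 0: 6−5−0 = 1 → Ȟ^0 ≅ Z
degree 1: 7−0−5 = 2 → Ȟ^1 ≅ Z^2
degree 2: 0−0−0 = 0 → Ȟ^2 ≅ 0


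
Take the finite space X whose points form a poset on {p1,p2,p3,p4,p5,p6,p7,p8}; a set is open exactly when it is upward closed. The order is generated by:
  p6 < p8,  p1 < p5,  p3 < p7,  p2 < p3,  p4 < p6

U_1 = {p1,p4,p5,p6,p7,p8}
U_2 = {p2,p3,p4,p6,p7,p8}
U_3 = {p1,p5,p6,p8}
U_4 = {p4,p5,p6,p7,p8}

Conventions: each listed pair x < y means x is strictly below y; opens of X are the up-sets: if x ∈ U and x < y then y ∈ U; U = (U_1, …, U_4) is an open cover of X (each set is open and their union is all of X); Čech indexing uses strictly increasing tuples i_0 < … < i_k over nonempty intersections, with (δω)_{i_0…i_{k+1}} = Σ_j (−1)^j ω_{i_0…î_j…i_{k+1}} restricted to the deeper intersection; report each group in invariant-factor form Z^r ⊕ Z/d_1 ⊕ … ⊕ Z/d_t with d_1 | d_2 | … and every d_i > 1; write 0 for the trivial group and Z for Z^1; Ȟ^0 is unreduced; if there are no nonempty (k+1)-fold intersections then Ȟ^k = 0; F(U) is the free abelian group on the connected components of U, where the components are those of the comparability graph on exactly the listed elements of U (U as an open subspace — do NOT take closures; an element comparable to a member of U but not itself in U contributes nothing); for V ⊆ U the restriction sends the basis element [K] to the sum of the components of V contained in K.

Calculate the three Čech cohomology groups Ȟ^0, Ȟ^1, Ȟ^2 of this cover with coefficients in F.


Ȟ^0 = Z^3, Ȟ^1 = 0 and Ȟ^2 = 0

nerve simplices:
  U12={p4,p6,p7,p8} U13={p1,p5,p6,p8} U14={p4,p5,p6,p7,p8} U23={p6,p8} U24={p4,p6,p7,p8} U34={p5,p6,p8}
  U123={p6,p8} U124={p4,p6,p7,p8} U134={p5,p6,p8} U234={p6,p8}
  U1234={p6,p8}
components per intersection:
  U1: {p1,p5} {p4,p6,p8} {p7}
  U2: {p2,p3,p7} {p4,p6,p8}
  U3: {p1,p5} {p6,p8}
  U4: {p4,p6,p8} {p5} {p7}
  U12: {p4,p6,p8} {p7}
  U13: {p1,p5} {p6,p8}
  U14: {p4,p6,p8} {p5} {p7}
  U23: {p6,p8}
  U24: {p4,p6,p8} {p7}
  U34: {p5} {p6,p8}
  U123: {p6,p8}
  U124: {p4,p6,p8} {p7}
  U134: {p5} {p6,p8}
  U234: {p6,p8}
  U1234: {p6,p8}
C dims 10,12,6,1; δ0: rk 7, SNF 1^7; δ1: rk 5, SNF 1^5; δ2: rk 1, SNF 1^1
degree 0: 10−7−0 = 3 → Ȟ^0 ≅ Z^3
degree 1: 12−5−7 = 0 → Ȟ^1 ≅ 0
degree 2: 6−1−5 = 0 → Ȟ^2 ≅ 0


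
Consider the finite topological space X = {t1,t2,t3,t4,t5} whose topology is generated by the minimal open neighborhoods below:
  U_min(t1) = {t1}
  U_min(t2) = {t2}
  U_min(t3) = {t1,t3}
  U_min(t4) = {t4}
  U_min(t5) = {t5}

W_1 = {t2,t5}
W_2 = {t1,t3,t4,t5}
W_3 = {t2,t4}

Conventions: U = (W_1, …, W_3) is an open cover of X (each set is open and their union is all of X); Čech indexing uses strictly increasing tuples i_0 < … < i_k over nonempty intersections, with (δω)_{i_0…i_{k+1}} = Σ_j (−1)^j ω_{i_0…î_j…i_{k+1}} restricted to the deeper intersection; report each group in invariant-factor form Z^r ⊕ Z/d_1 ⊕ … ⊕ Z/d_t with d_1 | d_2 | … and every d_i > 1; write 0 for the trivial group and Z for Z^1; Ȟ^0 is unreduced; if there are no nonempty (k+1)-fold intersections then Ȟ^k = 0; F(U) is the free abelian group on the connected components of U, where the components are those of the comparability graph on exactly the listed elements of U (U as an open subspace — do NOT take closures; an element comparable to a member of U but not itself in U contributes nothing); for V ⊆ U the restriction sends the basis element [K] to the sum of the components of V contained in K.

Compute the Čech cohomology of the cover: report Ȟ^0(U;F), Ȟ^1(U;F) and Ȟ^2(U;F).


nerve of the cover:
  W12={t5} W13={t2} W23={t4}
components per intersection:
  W1: {t2} {t5}
  W2: {t1,t3} {t4} {t5}
  W3: {t2} {t4}
  W12: {t5}
  W13: {t2}
  W23: {t4}
C dims 7,3; δ0: rk 3, SNF 1^3
Ȟ^0 = (7 − 3) − 0 = 4, so Ȟ^0 ≅ Z^4
Ȟ^1 = (3 − 0) − 3 = 0, so Ȟ^1 ≅ 0
Ȟ^2 = (0 − 0) − 0 = 0, so Ȟ^2 ≅ 0

Ȟ^0(U;F) ≅ Z^4, Ȟ^1(U;F) ≅ 0 and Ȟ^2(U;F) ≅ 0


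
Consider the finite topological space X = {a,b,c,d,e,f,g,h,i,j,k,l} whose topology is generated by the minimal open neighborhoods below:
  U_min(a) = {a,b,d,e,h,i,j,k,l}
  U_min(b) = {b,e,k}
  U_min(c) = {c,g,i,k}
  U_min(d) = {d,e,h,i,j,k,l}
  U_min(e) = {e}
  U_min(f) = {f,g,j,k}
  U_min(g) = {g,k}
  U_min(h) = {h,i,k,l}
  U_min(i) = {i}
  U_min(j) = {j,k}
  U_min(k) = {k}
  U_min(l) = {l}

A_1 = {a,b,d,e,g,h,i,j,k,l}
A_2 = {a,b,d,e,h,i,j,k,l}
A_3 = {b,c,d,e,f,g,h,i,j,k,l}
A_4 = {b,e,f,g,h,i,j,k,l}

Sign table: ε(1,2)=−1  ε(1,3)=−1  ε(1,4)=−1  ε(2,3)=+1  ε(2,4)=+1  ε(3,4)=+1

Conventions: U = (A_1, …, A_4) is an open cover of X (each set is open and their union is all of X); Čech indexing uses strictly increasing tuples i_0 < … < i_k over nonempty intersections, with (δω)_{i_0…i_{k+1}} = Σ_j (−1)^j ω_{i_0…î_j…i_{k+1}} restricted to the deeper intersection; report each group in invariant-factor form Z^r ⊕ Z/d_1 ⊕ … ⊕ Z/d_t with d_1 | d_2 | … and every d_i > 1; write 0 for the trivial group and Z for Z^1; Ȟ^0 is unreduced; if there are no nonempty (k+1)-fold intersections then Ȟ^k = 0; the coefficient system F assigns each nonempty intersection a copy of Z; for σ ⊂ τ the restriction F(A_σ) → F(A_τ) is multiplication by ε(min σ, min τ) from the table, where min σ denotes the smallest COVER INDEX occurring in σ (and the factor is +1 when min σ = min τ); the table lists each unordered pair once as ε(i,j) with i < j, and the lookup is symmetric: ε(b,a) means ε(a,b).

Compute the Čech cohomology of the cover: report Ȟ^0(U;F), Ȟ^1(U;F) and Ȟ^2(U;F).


Ȟ^0 ≅ Z,  Ȟ^1 ≅ 0,  Ȟ^2 ≅ 0

nonempty intersections:
  A12={a,b,d,e,h,i,j,k,l} A13={b,d,e,g,h,i,j,k,l} A14={b,e,g,h,i,j,k,l} A23={b,d,e,h,i,j,k,l} A24={b,e,h,i,j,k,l} A34={b,e,f,g,h,i,j,k,l}
  A123={b,d,e,h,i,j,k,l} A124={b,e,h,i,j,k,l} A134={b,e,g,h,i,j,k,l} A234={b,e,h,i,j,k,l}
  A1234={b,e,h,i,j,k,l}
C dims 4,6,4,1; δ0: rk 3, SNF 1^3; δ1: rk 3, SNF 1^3; δ2: rk 1, SNF 1^1
Ȟ^0: (4−3)−0=1 ⇒ Z
Ȟ^1: (6−3)−3=0 ⇒ 0
Ȟ^2: (4−1)−3=0 ⇒ 0


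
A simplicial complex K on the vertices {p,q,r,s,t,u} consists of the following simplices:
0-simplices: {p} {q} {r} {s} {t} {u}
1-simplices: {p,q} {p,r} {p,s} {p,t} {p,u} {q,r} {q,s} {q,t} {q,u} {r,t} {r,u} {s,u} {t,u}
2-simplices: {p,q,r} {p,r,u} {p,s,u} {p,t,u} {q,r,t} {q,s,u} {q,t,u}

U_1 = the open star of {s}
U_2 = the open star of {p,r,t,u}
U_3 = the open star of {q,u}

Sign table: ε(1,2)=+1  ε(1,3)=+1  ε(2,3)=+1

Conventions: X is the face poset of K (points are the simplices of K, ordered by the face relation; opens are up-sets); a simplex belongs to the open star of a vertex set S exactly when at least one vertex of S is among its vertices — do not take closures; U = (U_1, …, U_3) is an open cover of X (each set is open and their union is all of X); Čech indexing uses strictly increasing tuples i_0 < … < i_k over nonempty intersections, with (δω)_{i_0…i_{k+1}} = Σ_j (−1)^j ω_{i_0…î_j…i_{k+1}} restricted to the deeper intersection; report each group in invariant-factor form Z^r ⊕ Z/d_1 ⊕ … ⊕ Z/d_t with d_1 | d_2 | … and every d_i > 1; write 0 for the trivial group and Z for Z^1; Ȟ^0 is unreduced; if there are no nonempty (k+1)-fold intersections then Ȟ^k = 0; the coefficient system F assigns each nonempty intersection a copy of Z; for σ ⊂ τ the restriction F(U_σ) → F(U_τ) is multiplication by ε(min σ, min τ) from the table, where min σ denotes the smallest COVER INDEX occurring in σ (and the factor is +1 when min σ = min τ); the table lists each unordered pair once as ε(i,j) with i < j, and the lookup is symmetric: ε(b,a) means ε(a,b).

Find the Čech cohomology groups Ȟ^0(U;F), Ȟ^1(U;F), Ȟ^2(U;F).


nonempty overlaps:
  U1={{s},{p,s},{q,s},{s,u},{p,s,u},{q,s,u}} U2={{p},{r},{t},{u},{p,q},{p,r},{p,s},{p,t},{p,u},{q,r},{q,t},{q,u},{r,t},{r,u},{s,u},{t,u},{p,q,r},{p,r,u},{p,s,u},{p,t,u},{q,r,t},{q,s,u},{q,t,u}} U3={{q},{u},{p,q},{p,u},{q,r},{q,s},{q,t},{q,u},{r,u},{s,u},{t,u},{p,q,r},{p,r,u},{p,s,u},{p,t,u},{q,r,t},{q,s,u},{q,t,u}}
  U12={{p,s},{s,u},{p,s,u},{q,s,u}} U13={{q,s},{s,u},{p,s,u},{q,s,u}} U23={{u},{p,q},{p,u},{q,r},{q,t},{q,u},{r,u},{s,u},{t,u},{p,q,r},{p,r,u},{p,s,u},{p,t,u},{q,r,t},{q,s,u},{q,t,u}}
  U123={{s,u},{p,s,u},{q,s,u}}
C dims 3,3,1; δ0: rk 2, SNF 1^2; δ1: rk 1, SNF 1^1
degree 0: 3−2−0 = 1 → Ȟ^0 ≅ Z
degree 1: 3−1−2 = 0 → Ȟ^1 ≅ 0
degree 2: 1−0−1 = 0 → Ȟ^2 ≅ 0

Ȟ^0 ≅ Z, Ȟ^1 ≅ 0, Ȟ^2 ≅ 0


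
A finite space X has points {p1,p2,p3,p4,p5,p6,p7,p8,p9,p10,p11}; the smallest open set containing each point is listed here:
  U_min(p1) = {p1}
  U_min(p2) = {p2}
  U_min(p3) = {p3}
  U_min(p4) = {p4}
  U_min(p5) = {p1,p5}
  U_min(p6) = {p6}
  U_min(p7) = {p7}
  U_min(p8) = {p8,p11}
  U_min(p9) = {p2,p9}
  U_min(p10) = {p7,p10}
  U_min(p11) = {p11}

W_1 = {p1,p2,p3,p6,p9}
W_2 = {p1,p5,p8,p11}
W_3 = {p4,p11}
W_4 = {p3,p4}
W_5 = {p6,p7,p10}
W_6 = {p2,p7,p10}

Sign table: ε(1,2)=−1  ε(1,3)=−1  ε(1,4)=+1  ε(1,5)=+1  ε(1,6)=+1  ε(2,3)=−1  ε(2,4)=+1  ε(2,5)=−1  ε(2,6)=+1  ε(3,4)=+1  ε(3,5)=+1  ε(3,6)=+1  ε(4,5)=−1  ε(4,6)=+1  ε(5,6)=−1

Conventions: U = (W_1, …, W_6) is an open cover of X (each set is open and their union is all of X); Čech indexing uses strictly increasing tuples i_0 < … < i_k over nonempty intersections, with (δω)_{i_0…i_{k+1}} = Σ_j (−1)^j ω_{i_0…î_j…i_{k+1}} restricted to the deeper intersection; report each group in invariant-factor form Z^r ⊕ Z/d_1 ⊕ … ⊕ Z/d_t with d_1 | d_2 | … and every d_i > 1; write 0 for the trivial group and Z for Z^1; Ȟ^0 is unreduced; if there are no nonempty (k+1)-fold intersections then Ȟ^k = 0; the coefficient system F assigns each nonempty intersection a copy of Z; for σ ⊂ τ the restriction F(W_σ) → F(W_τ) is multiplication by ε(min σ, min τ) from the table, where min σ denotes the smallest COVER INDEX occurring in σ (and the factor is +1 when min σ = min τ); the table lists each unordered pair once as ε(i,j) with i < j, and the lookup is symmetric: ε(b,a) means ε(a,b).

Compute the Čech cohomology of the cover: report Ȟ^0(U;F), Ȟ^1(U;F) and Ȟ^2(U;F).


nonempty overlaps:
  W12={p1} W14={p3} W15={p6} W16={p2} W23={p11} W34={p4} W56={p7,p10}
C dims 6,7; δ0: rk 6, SNF 1^5·2
degree 0: 6−6−0 = 0 → Ȟ^0 ≅ 0
degree 1: 7−0−6 = 1 plus torsion [2] → Ȟ^1 ≅ Z ⊕ Z/2
degree 2: 0−0−0 = 0 → Ȟ^2 ≅ 0

Ȟ^0(U;F) ≅ 0,  Ȟ^1(U;F) ≅ Z ⊕ Z/2,  Ȟ^2(U;F) ≅ 0


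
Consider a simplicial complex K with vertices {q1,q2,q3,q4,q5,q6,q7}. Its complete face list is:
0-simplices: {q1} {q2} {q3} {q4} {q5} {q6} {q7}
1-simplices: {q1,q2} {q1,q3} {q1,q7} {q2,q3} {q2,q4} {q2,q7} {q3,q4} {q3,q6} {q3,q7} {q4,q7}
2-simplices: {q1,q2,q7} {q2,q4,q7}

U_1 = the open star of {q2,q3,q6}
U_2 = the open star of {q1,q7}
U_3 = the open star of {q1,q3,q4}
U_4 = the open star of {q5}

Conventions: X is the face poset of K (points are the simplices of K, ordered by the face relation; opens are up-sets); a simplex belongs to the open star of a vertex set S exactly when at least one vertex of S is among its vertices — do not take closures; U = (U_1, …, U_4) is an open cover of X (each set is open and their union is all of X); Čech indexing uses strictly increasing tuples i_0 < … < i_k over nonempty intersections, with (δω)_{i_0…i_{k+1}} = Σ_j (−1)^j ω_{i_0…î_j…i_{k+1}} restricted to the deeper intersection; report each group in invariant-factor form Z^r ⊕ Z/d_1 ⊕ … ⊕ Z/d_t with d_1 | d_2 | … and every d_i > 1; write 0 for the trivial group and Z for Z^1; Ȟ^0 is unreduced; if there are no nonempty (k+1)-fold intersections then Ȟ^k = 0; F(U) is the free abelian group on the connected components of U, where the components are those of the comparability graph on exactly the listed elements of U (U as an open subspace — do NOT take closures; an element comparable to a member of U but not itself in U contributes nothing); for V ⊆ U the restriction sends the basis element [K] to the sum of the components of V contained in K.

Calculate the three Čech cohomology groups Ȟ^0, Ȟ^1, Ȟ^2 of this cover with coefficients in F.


cover nerve:
  U1={{q2},{q3},{q6},{q1,q2},{q1,q3},{q2,q3},{q2,q4},{q2,q7},{q3,q4},{q3,q6},{q3,q7},{q1,q2,q7},{q2,q4,q7}} U2={{q1},{q7},{q1,q2},{q1,q3},{q1,q7},{q2,q7},{q3,q7},{q4,q7},{q1,q2,q7},{q2,q4,q7}} U3={{q1},{q3},{q4},{q1,q2},{q1,q3},{q1,q7},{q2,q3},{q2,q4},{q3,q4},{q3,q6},{q3,q7},{q4,q7},{q1,q2,q7},{q2,q4,q7}} U4={{q5}}
  U12={{q1,q2},{q1,q3},{q2,q7},{q3,q7},{q1,q2,q7},{q2,q4,q7}} U13={{q3},{q1,q2},{q1,q3},{q2,q3},{q2,q4},{q3,q4},{q3,q6},{q3,q7},{q1,q2,q7},{q2,q4,q7}} U23={{q1},{q1,q2},{q1,q3},{q1,q7},{q3,q7},{q4,q7},{q1,q2,q7},{q2,q4,q7}}
  U123={{q1,q2},{q1,q3},{q3,q7},{q1,q2,q7},{q2,q4,q7}}
components per intersection:
  U1: {{q2},{q3},{q6},{q1,q2},{q1,q3},{q2,q3},{q2,q4},{q2,q7},{q3,q4},{q3,q6},{q3,q7},{q1,q2,q7},{q2,q4,q7}}
  U2: {{q1},{q7},{q1,q2},{q1,q3},{q1,q7},{q2,q7},{q3,q7},{q4,q7},{q1,q2,q7},{q2,q4,q7}}
  U3: {{q1},{q3},{q4},{q1,q2},{q1,q3},{q1,q7},{q2,q3},{q2,q4},{q3,q4},{q3,q6},{q3,q7},{q4,q7},{q1,q2,q7},{q2,q4,q7}}
  U4: {{q5}}
  U12: {{q1,q2},{q2,q7},{q1,q2,q7},{q2,q4,q7}} {{q1,q3}} {{q3,q7}}
  U13: {{q3},{q1,q3},{q2,q3},{q3,q4},{q3,q6},{q3,q7}} {{q1,q2},{q1,q2,q7}} {{q2,q4},{q2,q4,q7}}
  U23: {{q1},{q1,q2},{q1,q3},{q1,q7},{q1,q2,q7}} {{q3,q7}} {{q4,q7},{q2,q4,q7}}
  U123: {{q1,q2},{q1,q2,q7}} {{q1,q3}} {{q3,q7}} {{q2,q4,q7}}
C dims 4,9,4; δ0: rk 2, SNF 1^2; δ1: rk 4, SNF 1^4
Ȟ^0: (4−2)−0=2 ⇒ Z^2
Ȟ^1: (9−4)−2=3 ⇒ Z^3
Ȟ^2: (4−0)−4=0 ⇒ 0

Ȟ^0(U;F) ≅ Z^2, Ȟ^1(U;F) ≅ Z^3 and Ȟ^2(U;F) ≅ 0


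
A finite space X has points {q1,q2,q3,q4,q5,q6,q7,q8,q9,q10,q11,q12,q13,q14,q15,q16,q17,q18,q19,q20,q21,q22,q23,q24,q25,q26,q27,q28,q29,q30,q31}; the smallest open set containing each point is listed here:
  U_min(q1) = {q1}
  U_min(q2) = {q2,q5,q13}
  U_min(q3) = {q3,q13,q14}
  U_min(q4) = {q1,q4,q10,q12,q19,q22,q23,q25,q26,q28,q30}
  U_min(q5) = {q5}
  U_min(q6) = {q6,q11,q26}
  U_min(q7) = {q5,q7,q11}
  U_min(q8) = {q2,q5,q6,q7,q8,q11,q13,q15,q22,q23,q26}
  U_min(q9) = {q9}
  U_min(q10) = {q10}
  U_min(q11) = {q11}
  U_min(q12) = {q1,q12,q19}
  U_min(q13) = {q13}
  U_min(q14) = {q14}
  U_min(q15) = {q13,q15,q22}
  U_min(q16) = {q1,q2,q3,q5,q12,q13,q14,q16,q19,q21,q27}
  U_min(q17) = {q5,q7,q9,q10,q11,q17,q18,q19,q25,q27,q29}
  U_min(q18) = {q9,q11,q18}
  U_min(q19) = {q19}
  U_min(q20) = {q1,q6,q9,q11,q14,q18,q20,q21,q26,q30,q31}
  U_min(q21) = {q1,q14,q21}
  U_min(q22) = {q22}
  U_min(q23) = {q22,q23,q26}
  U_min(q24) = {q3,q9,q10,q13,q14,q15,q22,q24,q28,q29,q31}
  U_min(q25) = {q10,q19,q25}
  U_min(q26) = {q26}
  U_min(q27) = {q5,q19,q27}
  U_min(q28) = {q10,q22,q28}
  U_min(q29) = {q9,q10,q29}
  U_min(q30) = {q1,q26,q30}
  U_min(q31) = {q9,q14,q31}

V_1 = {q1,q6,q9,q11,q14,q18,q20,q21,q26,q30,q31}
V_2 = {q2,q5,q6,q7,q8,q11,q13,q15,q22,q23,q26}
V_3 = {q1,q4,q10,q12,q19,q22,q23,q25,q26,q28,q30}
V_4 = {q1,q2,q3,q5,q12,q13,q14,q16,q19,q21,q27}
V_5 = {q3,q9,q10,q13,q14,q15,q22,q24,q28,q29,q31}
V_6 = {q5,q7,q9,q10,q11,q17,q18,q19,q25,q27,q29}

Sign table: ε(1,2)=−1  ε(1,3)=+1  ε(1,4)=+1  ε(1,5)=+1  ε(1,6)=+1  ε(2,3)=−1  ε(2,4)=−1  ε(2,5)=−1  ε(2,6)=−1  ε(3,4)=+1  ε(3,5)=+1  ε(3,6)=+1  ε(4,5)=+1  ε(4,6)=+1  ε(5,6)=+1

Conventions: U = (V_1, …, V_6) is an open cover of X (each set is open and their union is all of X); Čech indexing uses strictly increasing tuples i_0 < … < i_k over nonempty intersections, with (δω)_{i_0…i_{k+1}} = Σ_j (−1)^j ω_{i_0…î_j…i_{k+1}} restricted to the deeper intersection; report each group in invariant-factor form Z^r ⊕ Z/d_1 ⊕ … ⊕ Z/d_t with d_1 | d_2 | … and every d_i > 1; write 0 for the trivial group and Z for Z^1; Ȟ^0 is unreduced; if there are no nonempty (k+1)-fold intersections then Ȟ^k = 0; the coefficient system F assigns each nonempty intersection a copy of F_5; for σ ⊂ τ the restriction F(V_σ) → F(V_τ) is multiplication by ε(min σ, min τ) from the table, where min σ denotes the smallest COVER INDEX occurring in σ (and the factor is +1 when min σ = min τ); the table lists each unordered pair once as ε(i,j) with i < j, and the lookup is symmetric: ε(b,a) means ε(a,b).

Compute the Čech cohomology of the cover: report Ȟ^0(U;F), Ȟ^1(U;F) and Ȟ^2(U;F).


nerve of the cover:
  V12={q6,q11,q26} V13={q1,q26,q30} V14={q1,q14,q21} V15={q9,q14,q31} V16={q9,q11,q18} V23={q22,q23,q26} V24={q2,q5,q13} V25={q13,q15,q22} V26={q5,q7,q11} V34={q1,q12,q19} V35={q10,q22,q28} V36={q10,q19,q25} V45={q3,q13,q14} V46={q5,q19,q27} V56={q9,q10,q29}
  V123={q26} V126={q11} V134={q1} V145={q14} V156={q9} V235={q22} V245={q13} V246={q5} V346={q19} V356={q10}
C dims 6,15,10; δ0: rk_F5 5; δ1: rk_F5 10
Ȟ^0 = (6 − 5) − 0 = 1, so Ȟ^0 ≅ Z/5
Ȟ^1 = (15 − 10) − 5 = 0, so Ȟ^1 ≅ 0
Ȟ^2 = (10 − 0) − 10 = 0, so Ȟ^2 ≅ 0

Ȟ^0 ≅ Z/5, Ȟ^1 ≅ 0 and Ȟ^2 ≅ 0


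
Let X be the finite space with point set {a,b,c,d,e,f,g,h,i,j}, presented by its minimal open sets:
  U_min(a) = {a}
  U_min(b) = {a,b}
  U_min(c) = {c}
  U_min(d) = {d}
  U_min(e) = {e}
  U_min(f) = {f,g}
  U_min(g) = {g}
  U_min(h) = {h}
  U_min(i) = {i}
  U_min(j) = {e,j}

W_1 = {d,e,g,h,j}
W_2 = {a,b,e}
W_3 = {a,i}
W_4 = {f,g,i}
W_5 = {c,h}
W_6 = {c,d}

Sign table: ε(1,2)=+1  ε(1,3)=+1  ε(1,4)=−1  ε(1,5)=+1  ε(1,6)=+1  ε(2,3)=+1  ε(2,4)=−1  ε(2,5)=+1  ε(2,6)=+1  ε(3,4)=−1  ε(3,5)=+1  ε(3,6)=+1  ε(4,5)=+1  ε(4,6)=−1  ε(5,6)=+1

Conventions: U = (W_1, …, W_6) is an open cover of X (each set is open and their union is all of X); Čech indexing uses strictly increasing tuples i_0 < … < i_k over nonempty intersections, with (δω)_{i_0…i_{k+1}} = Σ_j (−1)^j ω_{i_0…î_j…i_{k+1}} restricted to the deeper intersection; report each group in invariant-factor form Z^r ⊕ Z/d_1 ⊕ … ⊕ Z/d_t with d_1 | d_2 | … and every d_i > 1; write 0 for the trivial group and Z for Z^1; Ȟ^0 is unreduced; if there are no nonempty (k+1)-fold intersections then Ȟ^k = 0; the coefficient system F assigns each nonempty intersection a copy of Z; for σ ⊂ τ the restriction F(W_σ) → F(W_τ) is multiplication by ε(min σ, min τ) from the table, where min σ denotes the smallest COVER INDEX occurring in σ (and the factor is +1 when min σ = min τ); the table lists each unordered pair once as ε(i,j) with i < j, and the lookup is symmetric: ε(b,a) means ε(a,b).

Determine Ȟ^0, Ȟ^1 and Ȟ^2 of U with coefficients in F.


nonempty intersections:
  W12={e} W14={g} W15={h} W16={d} W23={a} W34={i} W56={c}
C dims 6,7; δ0: rk 5, SNF 1^5
Ȟ^0: (6−5)−0=1 ⇒ Z
Ȟ^1: (7−0)−5=2 ⇒ Z^2
Ȟ^2: (0−0)−0=0 ⇒ 0

Ȟ^0(U;F) ≅ Z, Ȟ^1(U;F) ≅ Z^2, Ȟ^2(U;F) ≅ 0


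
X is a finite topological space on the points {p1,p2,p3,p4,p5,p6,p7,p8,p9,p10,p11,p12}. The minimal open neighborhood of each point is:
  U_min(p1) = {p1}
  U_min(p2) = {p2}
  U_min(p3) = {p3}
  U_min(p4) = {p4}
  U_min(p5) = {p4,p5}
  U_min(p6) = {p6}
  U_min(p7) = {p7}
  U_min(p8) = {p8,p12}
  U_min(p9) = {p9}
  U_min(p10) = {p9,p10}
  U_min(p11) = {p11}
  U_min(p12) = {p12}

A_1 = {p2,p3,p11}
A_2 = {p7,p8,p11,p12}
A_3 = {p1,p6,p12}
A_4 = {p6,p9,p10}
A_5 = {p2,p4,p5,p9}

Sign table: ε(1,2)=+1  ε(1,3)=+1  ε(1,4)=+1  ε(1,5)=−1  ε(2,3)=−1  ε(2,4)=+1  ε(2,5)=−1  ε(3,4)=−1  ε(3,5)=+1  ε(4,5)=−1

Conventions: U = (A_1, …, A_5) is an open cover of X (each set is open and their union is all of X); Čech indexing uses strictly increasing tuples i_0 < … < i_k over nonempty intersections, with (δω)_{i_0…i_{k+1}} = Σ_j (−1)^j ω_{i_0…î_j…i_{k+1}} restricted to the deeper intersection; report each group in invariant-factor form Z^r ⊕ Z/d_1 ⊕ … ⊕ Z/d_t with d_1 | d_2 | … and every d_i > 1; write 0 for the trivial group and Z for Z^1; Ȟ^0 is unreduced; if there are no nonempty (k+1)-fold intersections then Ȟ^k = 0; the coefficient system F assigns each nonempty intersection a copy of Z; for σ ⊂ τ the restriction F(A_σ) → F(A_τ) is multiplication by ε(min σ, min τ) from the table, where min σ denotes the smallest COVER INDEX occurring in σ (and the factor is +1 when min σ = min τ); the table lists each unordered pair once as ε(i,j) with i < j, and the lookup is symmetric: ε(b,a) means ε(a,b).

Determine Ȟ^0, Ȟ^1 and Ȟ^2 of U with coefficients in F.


Ȟ^0(U;F) ≅ Z, Ȟ^1(U;F) ≅ Z, Ȟ^2(U;F) ≅ 0

cover nerve:
  A12={p11} A15={p2} A23={p12} A34={p6} A45={p9}
C dims 5,5; δ0: rk 4, SNF 1^4
Ȟ^0: (5−4)−0=1 ⇒ Z
Ȟ^1: (5−0)−4=1 ⇒ Z
Ȟ^2: (0−0)−0=0 ⇒ 0


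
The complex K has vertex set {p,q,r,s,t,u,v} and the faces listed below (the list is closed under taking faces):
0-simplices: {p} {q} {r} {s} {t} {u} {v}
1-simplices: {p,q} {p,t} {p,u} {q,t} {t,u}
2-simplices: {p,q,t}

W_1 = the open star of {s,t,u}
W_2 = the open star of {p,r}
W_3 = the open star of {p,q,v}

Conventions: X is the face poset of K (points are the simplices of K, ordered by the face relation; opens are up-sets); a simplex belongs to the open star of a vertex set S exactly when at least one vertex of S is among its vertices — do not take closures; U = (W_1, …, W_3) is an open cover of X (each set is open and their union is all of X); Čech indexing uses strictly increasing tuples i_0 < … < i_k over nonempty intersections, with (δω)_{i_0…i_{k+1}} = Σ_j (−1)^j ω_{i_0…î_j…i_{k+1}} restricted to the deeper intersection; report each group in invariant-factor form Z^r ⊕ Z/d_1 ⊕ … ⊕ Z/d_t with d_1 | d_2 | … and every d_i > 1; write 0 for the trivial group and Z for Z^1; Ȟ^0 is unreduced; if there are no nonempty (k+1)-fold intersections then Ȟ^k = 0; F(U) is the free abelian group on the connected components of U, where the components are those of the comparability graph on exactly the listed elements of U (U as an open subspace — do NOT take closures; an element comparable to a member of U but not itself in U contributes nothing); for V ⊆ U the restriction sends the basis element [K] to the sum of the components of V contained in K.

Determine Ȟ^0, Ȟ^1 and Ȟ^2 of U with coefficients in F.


nerve of the cover:
  W1={{s},{t},{u},{p,t},{p,u},{q,t},{t,u},{p,q,t}} W2={{p},{r},{p,q},{p,t},{p,u},{p,q,t}} W3={{p},{q},{v},{p,q},{p,t},{p,u},{q,t},{p,q,t}}
  W12={{p,t},{p,u},{p,q,t}} W13={{p,t},{p,u},{q,t},{p,q,t}} W23={{p},{p,q},{p,t},{p,u},{p,q,t}}
  W123={{p,t},{p,u},{p,q,t}}
components per intersection:
  W1: {{s}} {{t},{u},{p,t},{p,u},{q,t},{t,u},{p,q,t}}
  W2: {{p},{p,q},{p,t},{p,u},{p,q,t}} {{r}}
  W3: {{p},{q},{p,q},{p,t},{p,u},{q,t},{p,q,t}} {{v}}
  W12: {{p,t},{p,q,t}} {{p,u}}
  W13: {{p,t},{q,t},{p,q,t}} {{p,u}}
  W23: {{p},{p,q},{p,t},{p,u},{p,q,t}}
  W123: {{p,t},{p,q,t}} {{p,u}}
C dims 6,5,2; δ0: rk 2, SNF 1^2; δ1: rk 2, SNF 1^2
Ȟ^0 = (6 − 2) − 0 = 4, so Ȟ^0 ≅ Z^4
Ȟ^1 = (5 − 2) − 2 = 1, so Ȟ^1 ≅ Z
Ȟ^2 = (2 − 0) − 2 = 0, so Ȟ^2 ≅ 0

Ȟ^0 = Z^4, Ȟ^1 = Z, Ȟ^2 = 0


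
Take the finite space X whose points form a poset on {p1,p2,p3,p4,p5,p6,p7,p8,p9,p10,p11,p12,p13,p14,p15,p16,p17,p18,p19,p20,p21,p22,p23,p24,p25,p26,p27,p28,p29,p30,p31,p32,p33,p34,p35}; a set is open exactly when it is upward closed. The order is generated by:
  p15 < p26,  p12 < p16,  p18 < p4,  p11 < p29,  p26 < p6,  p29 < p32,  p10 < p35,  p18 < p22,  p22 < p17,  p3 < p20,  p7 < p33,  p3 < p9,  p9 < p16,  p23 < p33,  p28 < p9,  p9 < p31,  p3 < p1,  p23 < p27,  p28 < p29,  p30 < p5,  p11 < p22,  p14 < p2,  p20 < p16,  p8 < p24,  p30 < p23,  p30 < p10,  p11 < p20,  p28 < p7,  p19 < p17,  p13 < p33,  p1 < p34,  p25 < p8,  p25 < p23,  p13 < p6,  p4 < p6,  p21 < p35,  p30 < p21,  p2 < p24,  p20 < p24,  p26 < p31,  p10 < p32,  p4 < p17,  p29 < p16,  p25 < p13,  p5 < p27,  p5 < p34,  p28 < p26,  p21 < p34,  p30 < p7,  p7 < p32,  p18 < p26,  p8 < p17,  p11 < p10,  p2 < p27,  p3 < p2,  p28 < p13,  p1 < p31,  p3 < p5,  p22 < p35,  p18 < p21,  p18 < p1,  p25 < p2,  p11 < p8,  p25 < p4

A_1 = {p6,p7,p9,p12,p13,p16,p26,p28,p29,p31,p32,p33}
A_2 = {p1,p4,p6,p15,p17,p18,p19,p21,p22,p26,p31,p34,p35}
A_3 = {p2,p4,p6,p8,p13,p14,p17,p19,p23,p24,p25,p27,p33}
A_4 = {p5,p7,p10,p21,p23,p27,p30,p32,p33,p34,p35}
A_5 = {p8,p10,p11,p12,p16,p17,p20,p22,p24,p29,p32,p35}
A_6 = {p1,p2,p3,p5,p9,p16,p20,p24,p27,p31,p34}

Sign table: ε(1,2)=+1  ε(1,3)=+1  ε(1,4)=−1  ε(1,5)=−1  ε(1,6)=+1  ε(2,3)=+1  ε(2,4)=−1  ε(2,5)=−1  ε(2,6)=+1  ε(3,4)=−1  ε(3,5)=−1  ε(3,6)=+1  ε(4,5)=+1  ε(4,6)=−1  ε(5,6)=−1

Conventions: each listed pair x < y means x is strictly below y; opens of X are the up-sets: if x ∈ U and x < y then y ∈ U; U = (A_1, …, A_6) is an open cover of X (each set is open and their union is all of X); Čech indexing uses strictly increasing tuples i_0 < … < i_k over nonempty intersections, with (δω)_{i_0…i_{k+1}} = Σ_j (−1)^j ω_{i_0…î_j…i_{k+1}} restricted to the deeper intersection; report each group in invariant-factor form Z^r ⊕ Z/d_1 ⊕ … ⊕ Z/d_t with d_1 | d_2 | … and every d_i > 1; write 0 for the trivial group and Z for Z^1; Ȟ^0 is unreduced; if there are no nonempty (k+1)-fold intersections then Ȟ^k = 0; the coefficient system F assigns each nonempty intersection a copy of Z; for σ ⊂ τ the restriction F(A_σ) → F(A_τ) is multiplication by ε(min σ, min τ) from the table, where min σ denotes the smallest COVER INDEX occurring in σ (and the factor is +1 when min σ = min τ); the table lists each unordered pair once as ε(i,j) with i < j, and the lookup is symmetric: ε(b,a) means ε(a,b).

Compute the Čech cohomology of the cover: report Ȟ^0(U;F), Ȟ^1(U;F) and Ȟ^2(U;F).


Ȟ^0 = Z; Ȟ^1 = 0; Ȟ^2 = Z/2

nonempty overlaps:
  A12={p6,p26,p31} A13={p6,p13,p33} A14={p7,p32,p33} A15={p12,p16,p29,p32} A16={p9,p16,p31} A23={p4,p6,p17,p19} A24={p21,p34,p35} A25={p17,p22,p35} A26={p1,p31,p34} A34={p23,p27,p33} A35={p8,p17,p24} A36={p2,p24,p27} A45={p10,p32,p35} A46={p5,p27,p34} A56={p16,p20,p24}
  A123={p6} A126={p31} A134={p33} A145={p32} A156={p16} A235={p17} A245={p35} A246={p34} A346={p27} A356={p24}
C dims 6,15,10; δ0: rk 5, SNF 1^5; δ1: rk 10, SNF 1^9·2
degree 0: 6−5−0 = 1 → Ȟ^0 ≅ Z
degree 1: 15−10−5 = 0 → Ȟ^1 ≅ 0
degree 2: 10−0−10 = 0 plus torsion [2] → Ȟ^2 ≅ Z/2


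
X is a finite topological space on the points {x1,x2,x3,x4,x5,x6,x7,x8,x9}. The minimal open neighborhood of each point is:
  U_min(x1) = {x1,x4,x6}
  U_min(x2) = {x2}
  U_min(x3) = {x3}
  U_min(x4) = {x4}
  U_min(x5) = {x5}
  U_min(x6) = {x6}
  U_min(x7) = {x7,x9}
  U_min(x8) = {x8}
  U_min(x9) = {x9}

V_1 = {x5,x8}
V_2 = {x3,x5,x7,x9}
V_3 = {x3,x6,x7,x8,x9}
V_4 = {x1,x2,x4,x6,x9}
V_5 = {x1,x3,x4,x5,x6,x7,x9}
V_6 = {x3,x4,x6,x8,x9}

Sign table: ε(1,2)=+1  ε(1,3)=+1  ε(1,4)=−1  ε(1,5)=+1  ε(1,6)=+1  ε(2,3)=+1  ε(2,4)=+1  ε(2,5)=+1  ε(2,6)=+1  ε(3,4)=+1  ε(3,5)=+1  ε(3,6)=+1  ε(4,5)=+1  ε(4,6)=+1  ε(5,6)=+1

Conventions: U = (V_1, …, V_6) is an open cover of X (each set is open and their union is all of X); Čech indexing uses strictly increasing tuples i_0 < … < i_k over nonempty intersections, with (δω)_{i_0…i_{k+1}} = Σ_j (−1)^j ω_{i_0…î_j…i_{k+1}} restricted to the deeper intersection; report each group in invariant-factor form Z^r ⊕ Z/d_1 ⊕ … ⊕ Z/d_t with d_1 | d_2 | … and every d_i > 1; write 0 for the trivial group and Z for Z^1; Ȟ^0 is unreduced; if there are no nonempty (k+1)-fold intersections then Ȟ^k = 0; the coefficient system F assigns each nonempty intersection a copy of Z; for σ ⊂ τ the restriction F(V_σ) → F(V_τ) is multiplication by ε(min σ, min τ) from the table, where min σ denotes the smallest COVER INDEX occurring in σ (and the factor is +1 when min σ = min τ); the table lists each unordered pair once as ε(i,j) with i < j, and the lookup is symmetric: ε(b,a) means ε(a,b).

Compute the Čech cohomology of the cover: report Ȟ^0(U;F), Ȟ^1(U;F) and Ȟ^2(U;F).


nerve simplices:
  V12={x5} V13={x8} V15={x5} V16={x8} V23={x3,x7,x9} V24={x9} V25={x3,x5,x7,x9} V26={x3,x9} V34={x6,x9} V35={x3,x6,x7,x9} V36={x3,x6,x8,x9} V45={x1,x4,x6,x9} V46={x4,x6,x9} V56={x3,x4,x6,x9}
  V125={x5} V136={x8} V234={x9} V235={x3,x7,x9} V236={x3,x9} V245={x9} V246={x9} V256={x3,x9} V345={x6,x9} V346={x6,x9} V356={x3,x6,x9} V456={x4,x6,x9}
  V2345={x9} V2346={x9} V2356={x3,x9} V2456={x9} V3456={x6,x9}
  V23456={x9}
C dims 6,14,12,5; δ0: rk 5, SNF 1^5; δ1: rk 8, SNF 1^8; δ2: rk 4, SNF 1^4
degree 0: 6−5−0 = 1 → Ȟ^0 ≅ Z
degree 1: 14−8−5 = 1 → Ȟ^1 ≅ Z
degree 2: 12−4−8 = 0 → Ȟ^2 ≅ 0

Ȟ^0(U;F) ≅ Z; Ȟ^1(U;F) ≅ Z; Ȟ^2(U;F) ≅ 0


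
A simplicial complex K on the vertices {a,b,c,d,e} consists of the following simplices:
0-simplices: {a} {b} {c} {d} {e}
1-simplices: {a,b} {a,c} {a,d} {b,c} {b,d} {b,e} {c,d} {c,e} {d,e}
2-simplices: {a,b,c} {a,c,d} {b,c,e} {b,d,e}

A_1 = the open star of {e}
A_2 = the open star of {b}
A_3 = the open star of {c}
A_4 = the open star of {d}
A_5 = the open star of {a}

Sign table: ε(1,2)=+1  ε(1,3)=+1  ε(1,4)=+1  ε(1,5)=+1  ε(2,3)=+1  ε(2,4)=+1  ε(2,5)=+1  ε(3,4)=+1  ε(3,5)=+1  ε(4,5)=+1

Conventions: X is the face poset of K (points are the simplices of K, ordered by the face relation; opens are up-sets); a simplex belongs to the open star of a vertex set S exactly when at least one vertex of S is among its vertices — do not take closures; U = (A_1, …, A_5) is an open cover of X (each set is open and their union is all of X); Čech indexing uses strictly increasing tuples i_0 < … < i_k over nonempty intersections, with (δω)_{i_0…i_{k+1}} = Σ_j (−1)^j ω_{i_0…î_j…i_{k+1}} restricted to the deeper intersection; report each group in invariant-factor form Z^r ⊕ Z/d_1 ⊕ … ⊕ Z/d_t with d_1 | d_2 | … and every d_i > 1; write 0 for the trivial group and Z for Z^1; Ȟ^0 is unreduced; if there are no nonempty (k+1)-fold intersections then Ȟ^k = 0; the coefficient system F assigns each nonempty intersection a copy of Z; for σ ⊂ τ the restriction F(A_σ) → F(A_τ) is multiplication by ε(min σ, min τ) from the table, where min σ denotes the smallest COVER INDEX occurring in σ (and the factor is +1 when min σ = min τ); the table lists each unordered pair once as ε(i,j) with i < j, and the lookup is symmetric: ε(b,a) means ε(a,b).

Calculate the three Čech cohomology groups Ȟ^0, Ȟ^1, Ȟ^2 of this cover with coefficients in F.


intersection data:
  A1={{e},{b,e},{c,e},{d,e},{b,c,e},{b,d,e}} A2={{b},{a,b},{b,c},{b,d},{b,e},{a,b,c},{b,c,e},{b,d,e}} A3={{c},{a,c},{b,c},{c,d},{c,e},{a,b,c},{a,c,d},{b,c,e}} A4={{d},{a,d},{b,d},{c,d},{d,e},{a,c,d},{b,d,e}} A5={{a},{a,b},{a,c},{a,d},{a,b,c},{a,c,d}}
  A12={{b,e},{b,c,e},{b,d,e}} A13={{c,e},{b,c,e}} A14={{d,e},{b,d,e}} A23={{b,c},{a,b,c},{b,c,e}} A24={{b,d},{b,d,e}} A25={{a,b},{a,b,c}} A34={{c,d},{a,c,d}} A35={{a,c},{a,b,c},{a,c,d}} A45={{a,d},{a,c,d}}
  A123={{b,c,e}} A124={{b,d,e}} A235={{a,b,c}} A345={{a,c,d}}
C dims 5,9,4; δ0: rk 4, SNF 1^4; δ1: rk 4, SNF 1^4
Ȟ^0 = (5 − 4) − 0 = 1, so Ȟ^0 ≅ Z
Ȟ^1 = (9 − 4) − 4 = 1, so Ȟ^1 ≅ Z
Ȟ^2 = (4 − 0) − 4 = 0, so Ȟ^2 ≅ 0

Ȟ^0(U;F) ≅ Z, Ȟ^1(U;F) ≅ Z, Ȟ^2(U;F) ≅ 0


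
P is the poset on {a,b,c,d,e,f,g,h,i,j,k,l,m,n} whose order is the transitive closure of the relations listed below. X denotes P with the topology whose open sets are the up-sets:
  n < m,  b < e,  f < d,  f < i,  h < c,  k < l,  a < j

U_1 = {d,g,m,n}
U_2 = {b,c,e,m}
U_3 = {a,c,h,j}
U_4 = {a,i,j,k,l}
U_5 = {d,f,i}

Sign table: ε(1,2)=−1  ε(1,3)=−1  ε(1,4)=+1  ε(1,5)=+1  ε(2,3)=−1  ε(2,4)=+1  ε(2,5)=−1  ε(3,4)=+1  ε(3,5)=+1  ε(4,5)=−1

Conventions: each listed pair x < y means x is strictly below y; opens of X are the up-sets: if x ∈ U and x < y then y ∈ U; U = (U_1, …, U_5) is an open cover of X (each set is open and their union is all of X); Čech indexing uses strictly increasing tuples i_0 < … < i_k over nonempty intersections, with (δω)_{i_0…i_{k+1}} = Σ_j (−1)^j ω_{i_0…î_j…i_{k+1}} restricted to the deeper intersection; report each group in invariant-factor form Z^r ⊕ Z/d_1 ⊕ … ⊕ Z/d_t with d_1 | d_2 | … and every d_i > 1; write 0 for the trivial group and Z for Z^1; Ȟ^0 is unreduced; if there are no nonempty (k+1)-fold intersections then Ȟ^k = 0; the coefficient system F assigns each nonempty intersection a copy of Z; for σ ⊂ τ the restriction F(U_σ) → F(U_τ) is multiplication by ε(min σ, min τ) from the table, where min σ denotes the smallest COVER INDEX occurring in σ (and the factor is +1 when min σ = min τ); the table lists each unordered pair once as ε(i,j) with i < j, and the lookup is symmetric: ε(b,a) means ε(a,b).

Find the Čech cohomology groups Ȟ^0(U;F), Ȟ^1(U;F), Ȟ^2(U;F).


Ȟ^0 = 0; Ȟ^1 = Z/2; Ȟ^2 = 0

nonempty intersections:
  U12={m} U15={d} U23={c} U34={a,j} U45={i}
C dims 5,5; δ0: rk 5, SNF 1^4·2
Ȟ^0: (5−5)−0=0 ⇒ 0
Ȟ^1: (5−0)−5=0 plus torsion [2] ⇒ Z/2
Ȟ^2: (0−0)−0=0 ⇒ 0


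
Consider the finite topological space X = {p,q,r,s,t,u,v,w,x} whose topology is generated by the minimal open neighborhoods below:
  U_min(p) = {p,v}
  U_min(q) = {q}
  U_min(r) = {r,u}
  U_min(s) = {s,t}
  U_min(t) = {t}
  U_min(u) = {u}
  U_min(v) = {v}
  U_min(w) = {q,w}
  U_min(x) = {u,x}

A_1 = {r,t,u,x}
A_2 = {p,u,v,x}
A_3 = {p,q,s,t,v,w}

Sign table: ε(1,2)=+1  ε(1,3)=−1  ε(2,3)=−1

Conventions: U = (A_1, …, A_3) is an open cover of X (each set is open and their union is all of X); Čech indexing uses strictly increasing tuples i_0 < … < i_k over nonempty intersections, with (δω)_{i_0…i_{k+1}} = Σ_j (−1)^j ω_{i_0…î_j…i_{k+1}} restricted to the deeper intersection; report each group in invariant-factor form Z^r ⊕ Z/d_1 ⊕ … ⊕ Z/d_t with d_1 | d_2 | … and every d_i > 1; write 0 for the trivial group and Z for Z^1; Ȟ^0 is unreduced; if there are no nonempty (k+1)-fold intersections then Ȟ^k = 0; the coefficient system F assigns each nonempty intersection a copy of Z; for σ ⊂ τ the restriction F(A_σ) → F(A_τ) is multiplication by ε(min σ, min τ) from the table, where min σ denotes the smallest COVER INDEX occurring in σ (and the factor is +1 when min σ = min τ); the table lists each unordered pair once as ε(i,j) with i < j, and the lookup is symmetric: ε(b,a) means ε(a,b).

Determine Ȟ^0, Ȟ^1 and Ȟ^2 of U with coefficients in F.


nerve of the cover:
  A12={u,x} A13={t} A23={p,v}
C dims 3,3; δ0: rk 2, SNF 1^2
Ȟ^0 = (3 − 2) − 0 = 1, so Ȟ^0 ≅ Z
Ȟ^1 = (3 − 0) − 2 = 1, so Ȟ^1 ≅ Z
Ȟ^2 = (0 − 0) − 0 = 0, so Ȟ^2 ≅ 0

Ȟ^0 = Z; Ȟ^1 = Z; Ȟ^2 = 0


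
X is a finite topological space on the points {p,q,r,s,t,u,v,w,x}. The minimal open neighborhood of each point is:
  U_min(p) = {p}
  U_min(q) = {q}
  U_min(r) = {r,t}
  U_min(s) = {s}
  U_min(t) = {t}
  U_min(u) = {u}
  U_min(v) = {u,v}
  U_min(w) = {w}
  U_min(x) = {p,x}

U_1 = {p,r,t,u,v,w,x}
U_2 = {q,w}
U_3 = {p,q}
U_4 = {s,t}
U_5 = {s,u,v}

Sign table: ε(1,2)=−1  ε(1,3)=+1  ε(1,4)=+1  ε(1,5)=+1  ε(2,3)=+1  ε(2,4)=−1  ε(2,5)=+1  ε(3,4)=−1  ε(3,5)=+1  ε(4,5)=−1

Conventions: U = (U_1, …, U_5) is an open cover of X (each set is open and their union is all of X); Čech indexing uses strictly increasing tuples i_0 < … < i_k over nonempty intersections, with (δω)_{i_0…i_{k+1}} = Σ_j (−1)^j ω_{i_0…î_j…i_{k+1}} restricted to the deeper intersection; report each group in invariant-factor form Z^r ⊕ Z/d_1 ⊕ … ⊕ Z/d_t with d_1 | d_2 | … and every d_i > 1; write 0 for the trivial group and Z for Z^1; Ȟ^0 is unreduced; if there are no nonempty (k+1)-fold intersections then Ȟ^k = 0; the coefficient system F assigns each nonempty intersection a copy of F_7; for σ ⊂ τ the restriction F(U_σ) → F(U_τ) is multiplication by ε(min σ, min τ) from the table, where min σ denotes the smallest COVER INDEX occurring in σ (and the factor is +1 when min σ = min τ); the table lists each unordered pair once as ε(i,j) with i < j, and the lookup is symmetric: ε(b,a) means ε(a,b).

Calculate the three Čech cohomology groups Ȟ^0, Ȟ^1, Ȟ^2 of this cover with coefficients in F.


Ȟ^0 ≅ 0, Ȟ^1 ≅ Z/7 and Ȟ^2 ≅ 0

nonempty overlaps:
  U12={w} U13={p} U14={t} U15={u,v} U23={q} U45={s}
C dims 5,6; δ0: rk_F7 5
degree 0: 5−5−0 = 0 → Ȟ^0 ≅ 0
degree 1: 6−0−5 = 1 → Ȟ^1 ≅ Z/7
degree 2: 0−0−0 = 0 → Ȟ^2 ≅ 0


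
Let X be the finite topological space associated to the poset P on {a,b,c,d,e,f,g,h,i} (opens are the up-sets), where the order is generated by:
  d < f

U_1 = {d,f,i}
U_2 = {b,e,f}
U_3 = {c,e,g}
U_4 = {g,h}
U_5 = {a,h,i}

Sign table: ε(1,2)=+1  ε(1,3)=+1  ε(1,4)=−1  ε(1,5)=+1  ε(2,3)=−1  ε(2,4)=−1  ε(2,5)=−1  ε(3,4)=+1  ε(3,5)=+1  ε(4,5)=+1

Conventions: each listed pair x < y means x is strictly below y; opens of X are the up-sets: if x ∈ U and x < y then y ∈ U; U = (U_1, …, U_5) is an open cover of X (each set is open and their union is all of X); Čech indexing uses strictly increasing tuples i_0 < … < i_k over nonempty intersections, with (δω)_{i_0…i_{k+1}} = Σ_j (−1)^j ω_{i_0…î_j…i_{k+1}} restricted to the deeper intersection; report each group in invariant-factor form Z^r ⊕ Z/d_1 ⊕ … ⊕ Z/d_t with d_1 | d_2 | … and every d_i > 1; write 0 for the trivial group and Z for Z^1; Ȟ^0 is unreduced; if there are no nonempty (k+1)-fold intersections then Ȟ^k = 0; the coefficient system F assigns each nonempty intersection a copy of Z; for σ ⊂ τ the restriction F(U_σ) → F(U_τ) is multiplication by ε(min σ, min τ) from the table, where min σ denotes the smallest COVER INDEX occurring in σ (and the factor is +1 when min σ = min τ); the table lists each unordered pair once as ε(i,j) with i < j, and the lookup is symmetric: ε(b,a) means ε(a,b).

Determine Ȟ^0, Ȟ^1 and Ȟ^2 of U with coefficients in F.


nerve of the cover:
  U12={f} U15={i} U23={e} U34={g} U45={h}
C dims 5,5; δ0: rk 5, SNF 1^4·2
Ȟ^0 = (5 − 5) − 0 = 0, so Ȟ^0 ≅ 0
Ȟ^1 = (5 − 0) − 5 = 0 plus torsion [2], so Ȟ^1 ≅ Z/2
Ȟ^2 = (0 − 0) − 0 = 0, so Ȟ^2 ≅ 0

Ȟ^0(U;F) ≅ 0,  Ȟ^1(U;F) ≅ Z/2,  Ȟ^2(U;F) ≅ 0


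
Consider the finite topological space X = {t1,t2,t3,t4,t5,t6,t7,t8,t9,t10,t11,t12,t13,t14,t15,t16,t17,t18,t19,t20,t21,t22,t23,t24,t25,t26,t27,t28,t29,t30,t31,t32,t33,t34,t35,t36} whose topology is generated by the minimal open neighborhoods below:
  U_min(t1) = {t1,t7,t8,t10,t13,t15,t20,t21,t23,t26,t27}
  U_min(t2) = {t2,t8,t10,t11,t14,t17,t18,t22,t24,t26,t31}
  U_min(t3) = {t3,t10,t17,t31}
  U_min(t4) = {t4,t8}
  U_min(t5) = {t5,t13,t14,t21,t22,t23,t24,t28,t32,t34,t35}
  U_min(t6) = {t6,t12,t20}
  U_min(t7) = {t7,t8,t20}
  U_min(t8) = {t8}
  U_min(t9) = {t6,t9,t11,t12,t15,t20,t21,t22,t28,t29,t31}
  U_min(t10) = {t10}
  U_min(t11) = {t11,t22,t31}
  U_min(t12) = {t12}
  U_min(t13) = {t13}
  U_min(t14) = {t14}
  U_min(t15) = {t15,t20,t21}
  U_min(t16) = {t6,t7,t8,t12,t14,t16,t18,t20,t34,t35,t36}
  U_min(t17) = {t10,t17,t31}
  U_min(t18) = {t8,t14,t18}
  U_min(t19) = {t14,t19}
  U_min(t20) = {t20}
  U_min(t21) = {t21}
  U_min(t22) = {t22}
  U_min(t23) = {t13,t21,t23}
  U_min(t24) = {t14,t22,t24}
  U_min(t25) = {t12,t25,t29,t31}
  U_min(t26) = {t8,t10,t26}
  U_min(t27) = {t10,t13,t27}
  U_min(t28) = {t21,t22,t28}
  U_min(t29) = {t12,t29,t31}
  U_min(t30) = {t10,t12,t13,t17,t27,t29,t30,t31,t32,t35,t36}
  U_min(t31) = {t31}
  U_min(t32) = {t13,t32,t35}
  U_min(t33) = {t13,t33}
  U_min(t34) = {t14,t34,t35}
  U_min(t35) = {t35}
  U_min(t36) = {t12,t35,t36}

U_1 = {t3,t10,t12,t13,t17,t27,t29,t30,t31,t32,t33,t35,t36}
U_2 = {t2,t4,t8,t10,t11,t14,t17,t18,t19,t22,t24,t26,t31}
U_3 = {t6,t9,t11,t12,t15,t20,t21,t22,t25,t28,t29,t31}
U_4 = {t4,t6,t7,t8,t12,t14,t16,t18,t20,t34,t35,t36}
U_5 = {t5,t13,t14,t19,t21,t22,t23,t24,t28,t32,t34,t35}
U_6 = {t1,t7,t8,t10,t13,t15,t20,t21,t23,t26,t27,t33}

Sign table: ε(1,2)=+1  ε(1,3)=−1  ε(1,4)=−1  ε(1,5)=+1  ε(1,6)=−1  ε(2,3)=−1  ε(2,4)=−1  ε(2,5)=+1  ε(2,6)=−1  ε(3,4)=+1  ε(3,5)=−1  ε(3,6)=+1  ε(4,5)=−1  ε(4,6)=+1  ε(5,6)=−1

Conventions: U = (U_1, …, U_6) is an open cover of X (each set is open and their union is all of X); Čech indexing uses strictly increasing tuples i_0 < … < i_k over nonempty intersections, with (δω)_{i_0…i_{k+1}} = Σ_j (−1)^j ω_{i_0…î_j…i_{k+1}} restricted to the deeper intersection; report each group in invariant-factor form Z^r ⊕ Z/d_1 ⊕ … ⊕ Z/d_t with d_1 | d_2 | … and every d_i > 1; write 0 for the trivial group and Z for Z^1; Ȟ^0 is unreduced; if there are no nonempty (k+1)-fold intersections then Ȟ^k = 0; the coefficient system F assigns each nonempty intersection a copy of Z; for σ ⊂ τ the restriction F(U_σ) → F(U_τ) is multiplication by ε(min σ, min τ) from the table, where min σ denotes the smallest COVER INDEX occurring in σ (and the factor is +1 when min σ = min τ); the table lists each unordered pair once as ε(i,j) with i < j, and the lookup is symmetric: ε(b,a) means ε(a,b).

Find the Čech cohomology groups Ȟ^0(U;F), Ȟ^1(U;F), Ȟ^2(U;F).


nerve of the cover:
  U12={t10,t17,t31} U13={t12,t29,t31} U14={t12,t35,t36} U15={t13,t32,t35} U16={t10,t13,t27,t33} U23={t11,t22,t31} U24={t4,t8,t14,t18} U25={t14,t19,t22,t24} U26={t8,t10,t26} U34={t6,t12,t20} U35={t21,t22,t28} U36={t15,t20,t21} U45={t14,t34,t35} U46={t7,t8,t20} U56={t13,t21,t23}
  U123={t31} U126={t10} U134={t12} U145={t35} U156={t13} U235={t22} U245={t14} U246={t8} U346={t20} U356={t21}
C dims 6,15,10; δ0: rk 5, SNF 1^5; δ1: rk 10, SNF 1^9·2
Ȟ^0 = (6 − 5) − 0 = 1, so Ȟ^0 ≅ Z
Ȟ^1 = (15 − 10) − 5 = 0, so Ȟ^1 ≅ 0
Ȟ^2 = (10 − 0) − 10 = 0 plus torsion [2], so Ȟ^2 ≅ Z/2

Ȟ^0(U;F) ≅ Z; Ȟ^1(U;F) ≅ 0; Ȟ^2(U;F) ≅ Z/2
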